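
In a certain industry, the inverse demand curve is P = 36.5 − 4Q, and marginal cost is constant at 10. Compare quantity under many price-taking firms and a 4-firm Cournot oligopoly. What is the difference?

Perfect competition: P = MC = 10, so 36.5 − 4Q = 10 and Q = 6.625.
With 4 symmetric Cournot firms, each firm's FOC gives 36.5 − 20q = 10, so q = 1.325, Q = 4·1.325 = 5.3, and P = 15.3.
Change in quantity: 5.3 − 6.625 = −1.325.

Quantity falls by 1.325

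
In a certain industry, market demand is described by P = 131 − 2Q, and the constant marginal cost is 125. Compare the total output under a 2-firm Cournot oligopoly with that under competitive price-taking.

Cournot: Q = 2; Competition: Q = 3

With 2 symmetric Cournot firms, each firm's FOC gives 131 − 6q = 125, so q = 1, Q = 2·1 = 2, and P = 127.
Competitive firms price at marginal cost: P = 125, giving Q = 3.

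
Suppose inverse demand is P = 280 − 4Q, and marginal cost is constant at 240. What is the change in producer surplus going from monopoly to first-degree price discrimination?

Monopoly sets MR = MC: 280 − 8Q = 240 ⇒ Q = 5, P = 280 − 4·5 = 260.
PS = (260 − 240)·5 = 100.
A perfectly discriminating monopolist sells every unit with P(Q) ≥ MC(Q), so output equals the competitive quantity Q = 10. Each buyer pays their reservation price, so CS = 0 and the firm captures all surplus.
PS = ½·(280 − 240)·10 = 200.
Change in producer surplus: 200 − 100 = 100.

Producer surplus rises by 100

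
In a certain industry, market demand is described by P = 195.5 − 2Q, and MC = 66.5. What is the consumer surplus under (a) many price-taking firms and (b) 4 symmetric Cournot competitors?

Competition: CS = 4160.25; Cournot: CS = 2662.56

Under competition P = MC = 66.5, so Q = (195.5 − 66.5)/2 = 64.5.
CS = ½·(195.5 − 66.5)·64.5 = 4160.25.
In a 4-firm Cournot equilibrium, symmetry and the first-order condition give q = (195.5 − 66.5)/(10) = 12.9. So Q = 51.6 and P = 92.3.
CS = ½·(195.5 − 92.3)·51.6 = 2662.56.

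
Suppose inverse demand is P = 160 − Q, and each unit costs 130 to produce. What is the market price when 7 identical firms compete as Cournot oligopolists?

P = 133.75

In a 7-firm Cournot equilibrium, symmetry and the first-order condition give q = (160 − 130)/(8) = 3.75. So Q = 26.25 and P = 133.75.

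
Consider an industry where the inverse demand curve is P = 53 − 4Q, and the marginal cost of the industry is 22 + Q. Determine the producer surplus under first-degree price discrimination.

PS = 96.1

A perfectly discriminating monopolist sells every unit with P(Q) ≥ MC(Q), so output equals the competitive quantity Q = 6.2. Each buyer pays their reservation price, so CS = 0 and the firm captures all surplus.
PS = ½·(53 − 22)·6.2 = 96.1.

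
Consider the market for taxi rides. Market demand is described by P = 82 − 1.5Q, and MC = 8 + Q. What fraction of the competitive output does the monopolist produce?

Monopoly sets MR = MC: 82 − 3Q = 8 + Q ⇒ Q = 18.5, P = 82 − 1.5·18.5 = 54.25.
Competitive equilibrium sets price equal to marginal cost: 82 − 1.5Q = 8 + Q, so Q = 29.6 and P = 37.6.
Ratio Q_m/Q_c = 18.5/29.6 = 0.625.

Q_m/Q_c = 0.625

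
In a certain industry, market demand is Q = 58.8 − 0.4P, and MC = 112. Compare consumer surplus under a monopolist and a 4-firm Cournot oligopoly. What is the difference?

Inverting demand: P = 147 − 2.5Q.
The monopolist equates marginal revenue to marginal cost: 147 − 5Q = 112, so Q = 7. From demand, P = 129.5.
CS = ½·(147 − 129.5)·7 = 61.25.
With 4 symmetric Cournot firms, each firm's FOC gives 147 − 12.5q = 112, so q = 2.8, Q = 4·2.8 = 11.2, and P = 119.
CS = ½·(147 − 119)·11.2 = 156.8.
Change in consumer surplus: 156.8 − 61.25 = 95.55.

CS rises by 95.55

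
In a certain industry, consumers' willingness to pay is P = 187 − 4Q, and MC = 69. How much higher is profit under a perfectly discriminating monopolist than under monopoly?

π rises by 870.25

Monopoly sets MR = MC: 187 − 8Q = 69 ⇒ Q = 14.75, P = 187 − 4·14.75 = 128.
Profit = (128 − 69)·14.75 = 870.25.
A perfectly discriminating monopolist sells every unit with P(Q) ≥ MC(Q), so output equals the competitive quantity Q = 29.5. Each buyer pays their reservation price, so CS = 0 and the firm captures all surplus.
PS equals the full surplus area, 1740.5. Profit = 1740.5 = 1740.5.
Change in profit: 1740.5 − 870.25 = 870.25.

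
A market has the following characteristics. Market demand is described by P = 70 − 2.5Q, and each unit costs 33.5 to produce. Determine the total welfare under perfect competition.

TS = 266.45

Competitive firms price at marginal cost: P = 33.5, giving Q = 14.6.
CS = ½·(70 − 33.5)·14.6 = 266.45; PS = (33.5 − 33.5)·14.6 = 0; TS = 266.45.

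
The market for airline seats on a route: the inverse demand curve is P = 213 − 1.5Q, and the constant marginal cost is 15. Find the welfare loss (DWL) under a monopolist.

Under competition P = MC = 15, so Q = (213 − 15)/1.5 = 132.
A monopolist chooses Q where MR = MC. MR = 213 − 3Q; setting this equal to 15 gives Q = 66 and P = 114.
DWL is the triangle between Q = 66 and Q = 132: ½·(132 − 66)·(114 − 15) = 3267.

DWL = 3267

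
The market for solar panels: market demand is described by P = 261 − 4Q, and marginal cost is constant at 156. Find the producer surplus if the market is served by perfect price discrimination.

Under first-degree price discrimination the firm charges each unit its demand price and produces up to where P = MC, i.e. Q = 26.25. Consumer surplus is zero; producer surplus equals total surplus.
PS = ½·(261 − 156)·26.25 = 1378.125.

PS = 1378.125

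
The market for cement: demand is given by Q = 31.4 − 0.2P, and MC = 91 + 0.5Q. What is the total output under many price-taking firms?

Q = 12

Inverting demand: P = 157 − 5Q.
Competitive equilibrium sets price equal to marginal cost: 157 − 5Q = 91 + 0.5Q, so Q = 12 and P = 97.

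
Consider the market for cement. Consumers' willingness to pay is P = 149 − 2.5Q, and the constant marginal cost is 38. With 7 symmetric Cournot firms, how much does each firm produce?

In a 7-firm Cournot equilibrium, symmetry and the first-order condition give q = (149 − 38)/(20) = 5.55. So Q = 38.85 and P = 51.875.

q_i = 5.55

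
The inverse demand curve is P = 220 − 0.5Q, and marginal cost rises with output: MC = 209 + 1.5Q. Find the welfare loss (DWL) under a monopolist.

DWL = 1.21

Competitive equilibrium sets price equal to marginal cost: 220 − 0.5Q = 209 + 1.5Q, so Q = 5.5 and P = 217.25.
Monopoly sets MR = MC: 220 − Q = 209 + 1.5Q ⇒ Q = 4.4, P = 220 − 0.5·4.4 = 217.8.
CS = ½·(220 − 217.25)·5.5 = 121/16; PS = (217.25·5.5 − 209·5.5 − ½·1.5·5.5²) = 363/16; TS = 30.25.
CS = ½·(220 − 217.8)·4.4 = 4.84; PS = (217.8·4.4 − 209·4.4 − ½·1.5·4.4²) = 24.2; TS = 29.04.
DWL = 30.25 − 29.04 = 1.21.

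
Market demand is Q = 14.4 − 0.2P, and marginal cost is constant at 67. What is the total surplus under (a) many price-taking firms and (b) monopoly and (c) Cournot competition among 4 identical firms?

Competition: TS = 2.5; Monopoly: TS = 1.875; Cournot: TS = 2.4

Inverting demand: P = 72 − 5Q.
Perfect competition: P = MC = 67, so 72 − 5Q = 67 and Q = 1.
CS = ½·(72 − 67)·1 = 2.5; PS = (67 − 67)·1 = 0; TS = 2.5.
A monopolist chooses Q where MR = MC. MR = 72 − 10Q; setting this equal to 67 gives Q = 0.5 and P = 69.5.
CS = ½·(72 − 69.5)·0.5 = 0.625; PS = (69.5 − 67)·0.5 = 1.25; TS = 1.875.
Cournot with 4 identical firms: the symmetric best-response condition is 72 − 25q = 67. Each firm produces q = 0.2, total output Q = 0.8, price P = 68.
CS = ½·(72 − 68)·0.8 = 1.6; PS = (68 − 67)·0.8 = 0.8; TS = 2.4.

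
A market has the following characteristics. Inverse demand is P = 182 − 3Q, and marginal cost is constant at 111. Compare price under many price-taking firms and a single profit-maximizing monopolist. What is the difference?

P rises by 35.5

Under competition P = MC = 111, so Q = (182 − 111)/3 = 71/3.
A monopolist chooses Q where MR = MC. MR = 182 − 6Q; setting this equal to 111 gives Q = 71/6 and P = 146.5.
Change in price: 146.5 − 111 = 35.5.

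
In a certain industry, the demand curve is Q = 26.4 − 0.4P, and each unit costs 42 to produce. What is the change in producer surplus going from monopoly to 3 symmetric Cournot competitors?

Producer surplus falls by 14.4

Inverting demand: P = 66 − 2.5Q.
Monopoly sets MR = MC: 66 − 5Q = 42 ⇒ Q = 4.8, P = 66 − 2.5·4.8 = 54.
PS = (54 − 42)·4.8 = 57.6.
In a 3-firm Cournot equilibrium, symmetry and the first-order condition give q = (66 − 42)/(10) = 2.4. So Q = 7.2 and P = 48.
PS = (48 − 42)·7.2 = 43.2.
Change in producer surplus: 43.2 − 57.6 = −14.4.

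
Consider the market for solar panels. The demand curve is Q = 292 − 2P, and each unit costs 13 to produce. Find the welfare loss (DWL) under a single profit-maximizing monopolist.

Inverting demand: P = 146 − 0.5Q.
Competitive firms price at marginal cost: P = 13, giving Q = 266.
A monopolist chooses Q where MR = MC. MR = 146 − Q; setting this equal to 13 gives Q = 133 and P = 79.5.
DWL is the triangle between Q = 133 and Q = 266: ½·(266 − 133)·(79.5 − 13) = 4422.25.

DWL = 4422.25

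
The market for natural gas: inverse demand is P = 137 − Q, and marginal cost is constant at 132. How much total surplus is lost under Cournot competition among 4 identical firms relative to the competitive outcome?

DWL = 0.5

Perfect competition: P = MC = 132, so 137 − Q = 132 and Q = 5.
Cournot with 4 identical firms: the symmetric best-response condition is 137 − 5q = 132. Each firm produces q = 1, total output Q = 4, price P = 133.
DWL is the triangle between Q = 4 and Q = 5: ½·(5 − 4)·(133 − 132) = 0.5.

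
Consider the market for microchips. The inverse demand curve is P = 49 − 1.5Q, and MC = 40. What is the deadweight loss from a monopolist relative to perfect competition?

Competitive firms price at marginal cost: P = 40, giving Q = 6.
Monopoly sets MR = MC: 49 − 3Q = 40 ⇒ Q = 3, P = 49 − 1.5·3 = 44.5.
DWL is the triangle between Q = 3 and Q = 6: ½·(6 − 3)·(44.5 − 40) = 6.75.

DWL = 6.75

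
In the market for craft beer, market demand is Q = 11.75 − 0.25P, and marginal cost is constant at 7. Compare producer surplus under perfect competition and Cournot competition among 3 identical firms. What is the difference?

PS rises by 75

Inverting demand: P = 47 − 4Q.
Under competition P = MC = 7, so Q = (47 − 7)/4 = 10.
PS = (7 − 7)·10 = 0.
With 3 symmetric Cournot firms, each firm's FOC gives 47 − 16q = 7, so q = 2.5, Q = 3·2.5 = 7.5, and P = 17.
PS = (17 − 7)·7.5 = 75.
Change in producer surplus: 75 − 0 = 75.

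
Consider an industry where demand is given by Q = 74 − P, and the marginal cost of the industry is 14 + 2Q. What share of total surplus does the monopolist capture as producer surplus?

PS/TS = 0.8

Inverting demand: P = 74 − Q.
The monopolist equates marginal revenue to marginal cost: 74 − 2Q = 14 + 2Q, so Q = 15. From demand, P = 59.
CS = ½·(74 − 59)·15 = 112.5.
PS = P·Q − VC(Q) = 59·15 − (14·15 + ½·2·15²) = 450.
Share captured = PS/TS = 450/562.5 = 0.8.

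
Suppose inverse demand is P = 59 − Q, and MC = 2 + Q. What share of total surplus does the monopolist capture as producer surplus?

Monopoly sets MR = MC: 59 − 2Q = 2 + Q ⇒ Q = 19, P = 59 − 19 = 40.
CS = ½·(59 − 40)·19 = 180.5.
PS = P·Q − VC(Q) = 40·19 − (2·19 + ½·1·19²) = 541.5.
Share captured = PS/TS = 541.5/722 = 0.75.

PS/TS = 0.75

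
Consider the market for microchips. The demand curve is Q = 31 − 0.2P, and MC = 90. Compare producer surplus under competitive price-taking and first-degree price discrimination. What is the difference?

Producer surplus rises by 422.5

Inverting demand: P = 155 − 5Q.
Competitive firms price at marginal cost: P = 90, giving Q = 13.
PS = (90 − 90)·13 = 0.
A perfectly discriminating monopolist sells every unit with P(Q) ≥ MC(Q), so output equals the competitive quantity Q = 13. Each buyer pays their reservation price, so CS = 0 and the firm captures all surplus.
PS = ½·(155 − 90)·13 = 422.5.
Change in producer surplus: 422.5 − 0 = 422.5.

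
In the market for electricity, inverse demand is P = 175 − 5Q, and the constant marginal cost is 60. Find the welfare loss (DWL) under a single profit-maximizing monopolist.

DWL = 330.625

Perfect competition: P = MC = 60, so 175 − 5Q = 60 and Q = 23.
A monopolist chooses Q where MR = MC. MR = 175 − 10Q; setting this equal to 60 gives Q = 11.5 and P = 117.5.
DWL is the triangle between Q = 11.5 and Q = 23: ½·(23 − 11.5)·(117.5 − 60) = 330.625.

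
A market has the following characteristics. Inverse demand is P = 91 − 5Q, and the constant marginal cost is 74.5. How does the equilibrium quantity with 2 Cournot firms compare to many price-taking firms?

With 2 symmetric Cournot firms, each firm's FOC gives 91 − 15q = 74.5, so q = 1.1, Q = 2·1.1 = 2.2, and P = 80.
Under competition P = MC = 74.5, so Q = (91 − 74.5)/5 = 3.3.

Cournot: Q = 2.2; Competition: Q = 3.3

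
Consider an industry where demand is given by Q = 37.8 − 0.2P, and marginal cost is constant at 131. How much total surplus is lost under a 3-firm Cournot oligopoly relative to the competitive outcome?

Inverting demand: P = 189 − 5Q.
Perfect competition: P = MC = 131, so 189 − 5Q = 131 and Q = 11.6.
Cournot with 3 identical firms: the symmetric best-response condition is 189 − 20q = 131. Each firm produces q = 2.9, total output Q = 8.7, price P = 145.5.
DWL is the triangle between Q = 8.7 and Q = 11.6: ½·(11.6 − 8.7)·(145.5 − 131) = 21.025.

DWL = 21.025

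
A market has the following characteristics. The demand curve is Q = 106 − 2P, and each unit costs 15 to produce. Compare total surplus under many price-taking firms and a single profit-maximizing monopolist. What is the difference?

Inverting demand: P = 53 − 0.5Q.
Under competition P = MC = 15, so Q = (53 − 15)/0.5 = 76.
CS = ½·(53 − 15)·76 = 1444; PS = (15 − 15)·76 = 0; TS = 1444.
A monopolist chooses Q where MR = MC. MR = 53 − Q; setting this equal to 15 gives Q = 38 and P = 34.
CS = ½·(53 − 34)·38 = 361; PS = (34 − 15)·38 = 722; TS = 1083.
Change in total surplus: 1083 − 1444 = −361.

Total surplus falls by 361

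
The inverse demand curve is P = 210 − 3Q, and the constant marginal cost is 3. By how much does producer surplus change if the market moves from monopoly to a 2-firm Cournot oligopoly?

The monopolist equates marginal revenue to marginal cost: 210 − 6Q = 3, so Q = 34.5. From demand, P = 106.5.
PS = (106.5 − 3)·34.5 = 3570.75.
With 2 symmetric Cournot firms, each firm's FOC gives 210 − 9q = 3, so q = 23, Q = 2·23 = 46, and P = 72.
PS = (72 − 3)·46 = 3174.
Change in producer surplus: 3174 − 3570.75 = −396.75.

Producer surplus falls by 396.75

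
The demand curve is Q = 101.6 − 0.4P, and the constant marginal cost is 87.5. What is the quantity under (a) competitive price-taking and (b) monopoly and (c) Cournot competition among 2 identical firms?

Inverting demand: P = 254 − 2.5Q.
Competitive firms price at marginal cost: P = 87.5, giving Q = 66.6.
Monopoly sets MR = MC: 254 − 5Q = 87.5 ⇒ Q = 33.3, P = 254 − 2.5·33.3 = 170.75.
Cournot with 2 identical firms: the symmetric best-response condition is 254 − 7.5q = 87.5. Each firm produces q = 22.2, total output Q = 44.4, price P = 143.

Competition: Q = 66.6; Monopoly: Q = 33.3; Cournot: Q = 44.4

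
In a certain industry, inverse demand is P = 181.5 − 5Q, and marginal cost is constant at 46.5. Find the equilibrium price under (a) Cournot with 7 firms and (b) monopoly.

Cournot with 7 identical firms: the symmetric best-response condition is 181.5 − 40q = 46.5. Each firm produces q = 3.375, total output Q = 23.625, price P = 63.375.
The monopolist equates marginal revenue to marginal cost: 181.5 − 10Q = 46.5, so Q = 13.5. From demand, P = 114.

Cournot: P = 63.375; Monopoly: P = 114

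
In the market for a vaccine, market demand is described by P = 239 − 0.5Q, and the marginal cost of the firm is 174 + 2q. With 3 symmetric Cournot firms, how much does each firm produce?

Cournot with 3 identical firms: the symmetric best-response condition is 239 − 2q = 174 + 2q. Each firm produces q = 16.25, total output Q = 48.75, price P = 214.625.

q_i = 16.25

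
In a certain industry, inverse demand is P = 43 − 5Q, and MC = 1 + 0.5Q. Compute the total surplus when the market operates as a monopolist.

TS = 124

A monopolist chooses Q where MR = MC. MR = 43 − 10Q; setting this equal to 1 + 0.5Q gives Q = 4 and P = 23.
CS = ½·(43 − 23)·4 = 40; PS = (23·4 − 1·4 − ½·0.5·4²) = 84; TS = 124.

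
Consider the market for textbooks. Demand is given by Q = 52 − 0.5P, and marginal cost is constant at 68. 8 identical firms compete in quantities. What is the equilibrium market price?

P = 72

Inverting demand: P = 104 − 2Q.
Cournot with 8 identical firms: the symmetric best-response condition is 104 − 18q = 68. Each firm produces q = 2, total output Q = 16, price P = 72.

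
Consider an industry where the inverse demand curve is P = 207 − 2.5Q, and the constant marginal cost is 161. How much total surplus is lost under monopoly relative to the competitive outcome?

Perfect competition: P = MC = 161, so 207 − 2.5Q = 161 and Q = 18.4.
The monopolist equates marginal revenue to marginal cost: 207 − 5Q = 161, so Q = 9.2. From demand, P = 184.
DWL is the triangle between Q = 9.2 and Q = 18.4: ½·(18.4 − 9.2)·(184 − 161) = 105.8.

DWL = 105.8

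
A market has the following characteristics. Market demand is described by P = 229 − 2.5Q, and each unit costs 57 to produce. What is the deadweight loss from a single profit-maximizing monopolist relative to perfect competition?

DWL = 1479.2

Under competition P = MC = 57, so Q = (229 − 57)/2.5 = 68.8.
The monopolist equates marginal revenue to marginal cost: 229 − 5Q = 57, so Q = 34.4. From demand, P = 143.
DWL is the triangle between Q = 34.4 and Q = 68.8: ½·(68.8 − 34.4)·(143 − 57) = 1479.2.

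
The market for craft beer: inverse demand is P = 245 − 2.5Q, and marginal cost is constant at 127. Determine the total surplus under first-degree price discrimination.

TS = 2784.8

With perfect price discrimination, output is the efficient level Q = 47.2 (where demand meets MC), but every buyer pays their willingness to pay: CS = 0 and PS = total surplus.
TS = 2784.8 (equal to competitive TS).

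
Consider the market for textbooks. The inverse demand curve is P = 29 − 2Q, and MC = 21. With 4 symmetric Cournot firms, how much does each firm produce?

q_i = 0.8

In a 4-firm Cournot equilibrium, symmetry and the first-order condition give q = (29 − 21)/(10) = 0.8. So Q = 3.2 and P = 22.6.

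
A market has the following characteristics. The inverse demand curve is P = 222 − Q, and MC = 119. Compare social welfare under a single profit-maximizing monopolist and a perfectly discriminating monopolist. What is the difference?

TS rises by 1326.125

A monopolist chooses Q where MR = MC. MR = 222 − 2Q; setting this equal to 119 gives Q = 51.5 and P = 170.5.
CS = ½·(222 − 170.5)·51.5 = 1326.125; PS = (170.5 − 119)·51.5 = 2652.25; TS = 3978.375.
A perfectly discriminating monopolist sells every unit with P(Q) ≥ MC(Q), so output equals the competitive quantity Q = 103. Each buyer pays their reservation price, so CS = 0 and the firm captures all surplus.
TS = 5304.5 (equal to competitive TS).
Change in social welfare: 5304.5 − 3978.375 = 1326.125.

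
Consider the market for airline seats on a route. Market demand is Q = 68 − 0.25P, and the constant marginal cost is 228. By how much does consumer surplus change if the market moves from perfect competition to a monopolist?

Consumer surplus falls by 181.5

Inverting demand: P = 272 − 4Q.
Competitive firms price at marginal cost: P = 228, giving Q = 11.
CS = ½·(272 − 228)·11 = 242.
A monopolist chooses Q where MR = MC. MR = 272 − 8Q; setting this equal to 228 gives Q = 5.5 and P = 250.
CS = ½·(272 − 250)·5.5 = 60.5.
Change in consumer surplus: 60.5 − 242 = −181.5.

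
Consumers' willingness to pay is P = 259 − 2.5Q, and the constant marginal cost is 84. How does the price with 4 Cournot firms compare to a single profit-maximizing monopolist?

In a 4-firm Cournot equilibrium, symmetry and the first-order condition give q = (259 − 84)/(12.5) = 14. So Q = 56 and P = 119.
Monopoly sets MR = MC: 259 − 5Q = 84 ⇒ Q = 35, P = 259 − 2.5·35 = 171.5.

Cournot: P = 119; Monopoly: P = 171.5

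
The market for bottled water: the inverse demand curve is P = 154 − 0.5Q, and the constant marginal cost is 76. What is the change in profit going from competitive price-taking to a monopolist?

Profit rises by 3042

Perfect competition: P = MC = 76, so 154 − 0.5Q = 76 and Q = 156.
Profit = (76 − 76)·156 = 0.
The monopolist equates marginal revenue to marginal cost: 154 − Q = 76, so Q = 78. From demand, P = 115.
Profit = (115 − 76)·78 = 3042.
Change in profit: 3042 − 0 = 3042.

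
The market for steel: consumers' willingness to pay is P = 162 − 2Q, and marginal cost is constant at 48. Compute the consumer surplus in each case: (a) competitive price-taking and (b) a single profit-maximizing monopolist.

Competitive firms price at marginal cost: P = 48, giving Q = 57.
CS = ½·(162 − 48)·57 = 3249.
Monopoly sets MR = MC: 162 − 4Q = 48 ⇒ Q = 28.5, P = 162 − 2·28.5 = 105.
CS = ½·(162 − 105)·28.5 = 812.25.

Competition: CS = 3249; Monopoly: CS = 812.25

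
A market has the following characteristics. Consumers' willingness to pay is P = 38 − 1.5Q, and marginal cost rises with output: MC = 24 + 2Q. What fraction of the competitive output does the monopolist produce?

Q_m/Q_c = 0.7

Monopoly sets MR = MC: 38 − 3Q = 24 + 2Q ⇒ Q = 2.8, P = 38 − 1.5·2.8 = 33.8.
Under competition P = MC: 38 − 1.5Q = 24 + 2Q ⇒ Q = 4, P = 32.
Ratio Q_m/Q_c = 2.8/4 = 0.7.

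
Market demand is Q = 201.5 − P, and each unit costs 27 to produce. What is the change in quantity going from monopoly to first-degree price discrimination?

Quantity rises by 87.25

Inverting demand: P = 201.5 − Q.
Monopoly sets MR = MC: 201.5 − 2Q = 27 ⇒ Q = 87.25, P = 201.5 − 87.25 = 114.25.
With perfect price discrimination, output is the efficient level Q = 174.5 (where demand meets MC), but every buyer pays their willingness to pay: CS = 0 and PS = total surplus.
Change in quantity: 174.5 − 87.25 = 87.25.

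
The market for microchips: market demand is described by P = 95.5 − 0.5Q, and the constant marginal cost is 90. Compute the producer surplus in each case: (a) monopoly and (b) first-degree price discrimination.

A monopolist chooses Q where MR = MC. MR = 95.5 − Q; setting this equal to 90 gives Q = 5.5 and P = 92.75.
PS = (92.75 − 90)·5.5 = 15.125.
A perfectly discriminating monopolist sells every unit with P(Q) ≥ MC(Q), so output equals the competitive quantity Q = 11. Each buyer pays their reservation price, so CS = 0 and the firm captures all surplus.
PS = ½·(95.5 − 90)·11 = 30.25.

Monopoly: PS = 15.125; Perfect PD: PS = 30.25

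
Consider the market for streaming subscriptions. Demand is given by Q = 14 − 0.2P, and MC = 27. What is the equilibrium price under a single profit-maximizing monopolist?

P = 48.5

Inverting demand: P = 70 − 5Q.
Monopoly sets MR = MC: 70 − 10Q = 27 ⇒ Q = 4.3, P = 70 − 5·4.3 = 48.5.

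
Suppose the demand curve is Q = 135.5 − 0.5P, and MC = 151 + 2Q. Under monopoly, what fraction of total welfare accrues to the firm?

PS/TS = 0.75

Inverting demand: P = 271 − 2Q.
A monopolist chooses Q where MR = MC. MR = 271 − 4Q; setting this equal to 151 + 2Q gives Q = 20 and P = 231.
CS = ½·(271 − 231)·20 = 400.
PS = P·Q − VC(Q) = 231·20 − (151·20 + ½·2·20²) = 1200.
Share captured = PS/TS = 1200/1600 = 0.75.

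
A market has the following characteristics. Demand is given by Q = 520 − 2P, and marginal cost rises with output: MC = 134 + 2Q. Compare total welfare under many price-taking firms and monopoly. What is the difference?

TS falls by 88.2

Inverting demand: P = 260 − 0.5Q.
Competitive equilibrium sets price equal to marginal cost: 260 − 0.5Q = 134 + 2Q, so Q = 50.4 and P = 234.8.
CS = ½·(260 − 234.8)·50.4 = 635.04; PS = (234.8·50.4 − 134·50.4 − ½·2·50.4²) = 2540.16; TS = 3175.2.
A monopolist chooses Q where MR = MC. MR = 260 − Q; setting this equal to 134 + 2Q gives Q = 42 and P = 239.
CS = ½·(260 − 239)·42 = 441; PS = (239·42 − 134·42 − ½·2·42²) = 2646; TS = 3087.
Change in total welfare: 3087 − 3175.2 = −88.2.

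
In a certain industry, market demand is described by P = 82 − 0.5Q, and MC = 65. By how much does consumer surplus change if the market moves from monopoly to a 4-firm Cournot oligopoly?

A monopolist chooses Q where MR = MC. MR = 82 − Q; setting this equal to 65 gives Q = 17 and P = 73.5.
CS = ½·(82 − 73.5)·17 = 72.25.
In a 4-firm Cournot equilibrium, symmetry and the first-order condition give q = (82 − 65)/(2.5) = 6.8. So Q = 27.2 and P = 68.4.
CS = ½·(82 − 68.4)·27.2 = 184.96.
Change in consumer surplus: 184.96 − 72.25 = 112.71.

CS rises by 112.71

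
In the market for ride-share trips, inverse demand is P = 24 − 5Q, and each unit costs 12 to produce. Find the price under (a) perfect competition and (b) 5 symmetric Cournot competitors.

Competition: P = 12; Cournot: P = 14

Competitive firms price at marginal cost: P = 12, giving Q = 2.4.
In a 5-firm Cournot equilibrium, symmetry and the first-order condition give q = (24 − 12)/(30) = 0.4. So Q = 2 and P = 14.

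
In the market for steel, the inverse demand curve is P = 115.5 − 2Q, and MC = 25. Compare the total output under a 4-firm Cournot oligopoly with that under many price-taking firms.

Cournot: Q = 36.2; Competition: Q = 45.25

In a 4-firm Cournot equilibrium, symmetry and the first-order condition give q = (115.5 − 25)/(10) = 9.05. So Q = 36.2 and P = 43.1.
Under competition P = MC = 25, so Q = (115.5 − 25)/2 = 45.25.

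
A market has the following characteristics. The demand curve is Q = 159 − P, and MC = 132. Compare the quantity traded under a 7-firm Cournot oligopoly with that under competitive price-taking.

Inverting demand: P = 159 − Q.
With 7 symmetric Cournot firms, each firm's FOC gives 159 − 8q = 132, so q = 3.375, Q = 7·3.375 = 23.625, and P = 135.375.
Perfect competition: P = MC = 132, so 159 − Q = 132 and Q = 27.

Cournot: Q = 23.625; Competition: Q = 27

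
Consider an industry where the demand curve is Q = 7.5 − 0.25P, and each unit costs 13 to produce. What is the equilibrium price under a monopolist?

Inverting demand: P = 30 − 4Q.
A monopolist chooses Q where MR = MC. MR = 30 − 8Q; setting this equal to 13 gives Q = 2.125 and P = 21.5.

P = 21.5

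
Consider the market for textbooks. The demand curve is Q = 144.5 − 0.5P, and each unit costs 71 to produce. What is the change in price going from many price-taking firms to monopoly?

Price rises by 109

Inverting demand: P = 289 − 2Q.
Under competition P = MC = 71, so Q = (289 − 71)/2 = 109.
The monopolist equates marginal revenue to marginal cost: 289 − 4Q = 71, so Q = 54.5. From demand, P = 180.
Change in price: 180 − 71 = 109.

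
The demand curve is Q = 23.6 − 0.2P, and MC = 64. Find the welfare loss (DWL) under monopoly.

DWL = 72.9

Inverting demand: P = 118 − 5Q.
Competitive firms price at marginal cost: P = 64, giving Q = 10.8.
A monopolist chooses Q where MR = MC. MR = 118 − 10Q; setting this equal to 64 gives Q = 5.4 and P = 91.
DWL is the triangle between Q = 5.4 and Q = 10.8: ½·(10.8 − 5.4)·(91 − 64) = 72.9.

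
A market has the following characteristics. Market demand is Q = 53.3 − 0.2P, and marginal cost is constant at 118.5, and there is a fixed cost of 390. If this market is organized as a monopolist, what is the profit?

Inverting demand: P = 266.5 − 5Q.
A monopolist chooses Q where MR = MC. MR = 266.5 − 10Q; setting this equal to 118.5 gives Q = 14.8 and P = 192.5.
Profit = (192.5 − 118.5)·14.8 − 390 = 705.2.

Profit = 705.2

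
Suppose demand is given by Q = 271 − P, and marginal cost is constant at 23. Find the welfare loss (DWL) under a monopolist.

DWL = 7688

Inverting demand: P = 271 − Q.
Perfect competition: P = MC = 23, so 271 − Q = 23 and Q = 248.
The monopolist equates marginal revenue to marginal cost: 271 − 2Q = 23, so Q = 124. From demand, P = 147.
DWL is the triangle between Q = 124 and Q = 248: ½·(248 − 124)·(147 − 23) = 7688.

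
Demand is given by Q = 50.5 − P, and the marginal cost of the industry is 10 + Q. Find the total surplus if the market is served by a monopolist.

TS = 364.5

Inverting demand: P = 50.5 − Q.
The monopolist equates marginal revenue to marginal cost: 50.5 − 2Q = 10 + Q, so Q = 13.5. From demand, P = 37.
CS = ½·(50.5 − 37)·13.5 = 91.125; PS = (37·13.5 − 10·13.5 − ½·1·13.5²) = 273.375; TS = 364.5.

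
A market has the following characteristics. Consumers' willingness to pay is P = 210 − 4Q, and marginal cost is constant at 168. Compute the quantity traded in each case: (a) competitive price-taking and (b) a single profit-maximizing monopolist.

Under competition P = MC = 168, so Q = (210 − 168)/4 = 10.5.
Monopoly sets MR = MC: 210 − 8Q = 168 ⇒ Q = 5.25, P = 210 − 4·5.25 = 189.

Competition: Q = 10.5; Monopoly: Q = 5.25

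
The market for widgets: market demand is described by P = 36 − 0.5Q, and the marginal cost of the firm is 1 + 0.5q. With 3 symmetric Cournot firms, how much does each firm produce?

Cournot with 3 identical firms: the symmetric best-response condition is 36 − 2q = 1 + 0.5q. Each firm produces q = 14, total output Q = 42, price P = 15.

q_i = 14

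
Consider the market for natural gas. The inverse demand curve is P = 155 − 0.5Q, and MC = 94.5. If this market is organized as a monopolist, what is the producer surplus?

Monopoly sets MR = MC: 155 − Q = 94.5 ⇒ Q = 60.5, P = 155 − 0.5·60.5 = 124.75.
PS = (124.75 − 94.5)·60.5 = 1830.125.

PS = 1830.125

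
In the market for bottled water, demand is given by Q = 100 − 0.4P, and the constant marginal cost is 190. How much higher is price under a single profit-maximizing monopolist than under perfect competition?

Price rises by 30

Inverting demand: P = 250 − 2.5Q.
Under competition P = MC = 190, so Q = (250 − 190)/2.5 = 24.
The monopolist equates marginal revenue to marginal cost: 250 − 5Q = 190, so Q = 12. From demand, P = 220.
Change in price: 220 − 190 = 30.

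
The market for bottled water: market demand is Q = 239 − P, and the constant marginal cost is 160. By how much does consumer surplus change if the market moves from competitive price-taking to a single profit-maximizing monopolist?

Consumer surplus falls by 2340.375

Inverting demand: P = 239 − Q.
Under competition P = MC = 160, so Q = (239 − 160)/1 = 79.
CS = ½·(239 − 160)·79 = 3120.5.
Monopoly sets MR = MC: 239 − 2Q = 160 ⇒ Q = 39.5, P = 239 − 39.5 = 199.5.
CS = ½·(239 − 199.5)·39.5 = 780.125.
Change in consumer surplus: 780.125 − 3120.5 = −2340.375.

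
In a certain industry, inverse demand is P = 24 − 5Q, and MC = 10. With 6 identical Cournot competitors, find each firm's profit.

In a 6-firm Cournot equilibrium, symmetry and the first-order condition give q = (24 − 10)/(35) = 0.4. So Q = 2.4 and P = 12.
Each firm's profit = (12 − 10)·0.4 = 0.8.

π_i = 0.8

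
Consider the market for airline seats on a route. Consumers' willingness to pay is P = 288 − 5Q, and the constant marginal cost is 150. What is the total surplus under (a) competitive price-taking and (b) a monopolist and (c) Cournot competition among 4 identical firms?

Competitive firms price at marginal cost: P = 150, giving Q = 27.6.
CS = ½·(288 − 150)·27.6 = 1904.4; PS = (150 − 150)·27.6 = 0; TS = 1904.4.
A monopolist chooses Q where MR = MC. MR = 288 − 10Q; setting this equal to 150 gives Q = 13.8 and P = 219.
CS = ½·(288 − 219)·13.8 = 476.1; PS = (219 − 150)·13.8 = 952.2; TS = 1428.3.
With 4 symmetric Cournot firms, each firm's FOC gives 288 − 25q = 150, so q = 5.52, Q = 4·5.52 = 22.08, and P = 177.6.
CS = ½·(288 − 177.6)·22.08 = 1218.816; PS = (177.6 − 150)·22.08 = 609.408; TS = 1828.224.

Competition: TS = 1904.4; Monopoly: TS = 1428.3; Cournot: TS = 1828.224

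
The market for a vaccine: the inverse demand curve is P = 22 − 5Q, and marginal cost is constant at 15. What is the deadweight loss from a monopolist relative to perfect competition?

Perfect competition: P = MC = 15, so 22 − 5Q = 15 and Q = 1.4.
The monopolist equates marginal revenue to marginal cost: 22 − 10Q = 15, so Q = 0.7. From demand, P = 18.5.
DWL is the triangle between Q = 0.7 and Q = 1.4: ½·(1.4 − 0.7)·(18.5 − 15) = 1.225.

DWL = 1.225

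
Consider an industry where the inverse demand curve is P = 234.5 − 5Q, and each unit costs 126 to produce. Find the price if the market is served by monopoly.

Monopoly sets MR = MC: 234.5 − 10Q = 126 ⇒ Q = 10.85, P = 234.5 − 5·10.85 = 180.25.

P = 180.25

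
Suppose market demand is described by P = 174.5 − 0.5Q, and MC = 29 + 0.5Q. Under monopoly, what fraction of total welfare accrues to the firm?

PS/TS = 0.75

A monopolist chooses Q where MR = MC. MR = 174.5 − Q; setting this equal to 29 + 0.5Q gives Q = 97 and P = 126.
CS = ½·(174.5 − 126)·97 = 2352.25.
PS = P·Q − VC(Q) = 126·97 − (29·97 + ½·0.5·97²) = 7056.75.
Share captured = PS/TS = 7056.75/9409 = 0.75.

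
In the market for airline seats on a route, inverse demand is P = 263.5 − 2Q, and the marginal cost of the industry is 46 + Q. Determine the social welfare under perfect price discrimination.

TS = 7884.375

A perfectly discriminating monopolist sells every unit with P(Q) ≥ MC(Q), so output equals the competitive quantity Q = 72.5. Each buyer pays their reservation price, so CS = 0 and the firm captures all surplus.
TS = 7884.375 (equal to competitive TS).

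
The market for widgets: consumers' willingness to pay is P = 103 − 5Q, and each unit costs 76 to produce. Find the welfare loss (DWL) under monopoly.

DWL = 18.225

Perfect competition: P = MC = 76, so 103 − 5Q = 76 and Q = 5.4.
A monopolist chooses Q where MR = MC. MR = 103 − 10Q; setting this equal to 76 gives Q = 2.7 and P = 89.5.
DWL is the triangle between Q = 2.7 and Q = 5.4: ½·(5.4 − 2.7)·(89.5 − 76) = 18.225.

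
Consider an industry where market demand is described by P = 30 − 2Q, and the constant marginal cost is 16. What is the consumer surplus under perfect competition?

Under competition P = MC = 16, so Q = (30 − 16)/2 = 7.
CS = ½·(30 − 16)·7 = 49.

CS = 49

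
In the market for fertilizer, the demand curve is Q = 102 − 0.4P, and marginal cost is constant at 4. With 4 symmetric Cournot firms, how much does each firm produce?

q_i = 20.08

Inverting demand: P = 255 − 2.5Q.
With 4 symmetric Cournot firms, each firm's FOC gives 255 − 12.5q = 4, so q = 20.08, Q = 4·20.08 = 80.32, and P = 54.2.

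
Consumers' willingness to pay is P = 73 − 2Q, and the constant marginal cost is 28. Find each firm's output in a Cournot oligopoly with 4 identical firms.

q_i = 4.5

With 4 symmetric Cournot firms, each firm's FOC gives 73 − 10q = 28, so q = 4.5, Q = 4·4.5 = 18, and P = 37.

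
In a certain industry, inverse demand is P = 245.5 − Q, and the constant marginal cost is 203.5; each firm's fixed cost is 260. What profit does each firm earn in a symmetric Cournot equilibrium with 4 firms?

π_i = −189.44

With 4 symmetric Cournot firms, each firm's FOC gives 245.5 − 5q = 203.5, so q = 8.4, Q = 4·8.4 = 33.6, and P = 211.9.
Each firm's profit = (211.9 − 203.5)·8.4 − 260 = −189.44.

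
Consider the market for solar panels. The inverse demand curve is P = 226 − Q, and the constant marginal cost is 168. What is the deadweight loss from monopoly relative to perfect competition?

Perfect competition: P = MC = 168, so 226 − Q = 168 and Q = 58.
The monopolist equates marginal revenue to marginal cost: 226 − 2Q = 168, so Q = 29. From demand, P = 197.
DWL is the triangle between Q = 29 and Q = 58: ½·(58 − 29)·(197 − 168) = 420.5.

DWL = 420.5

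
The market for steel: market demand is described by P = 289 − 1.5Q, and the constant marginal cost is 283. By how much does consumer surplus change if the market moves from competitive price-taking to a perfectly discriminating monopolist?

Under competition P = MC = 283, so Q = (289 − 283)/1.5 = 4.
CS = ½·(289 − 283)·4 = 12.
Under first-degree price discrimination the firm charges each unit its demand price and produces up to where P = MC, i.e. Q = 4. Consumer surplus is zero; producer surplus equals total surplus.
CS = 0.
Change in consumer surplus: 0 − 12 = −12.

Consumer surplus falls by 12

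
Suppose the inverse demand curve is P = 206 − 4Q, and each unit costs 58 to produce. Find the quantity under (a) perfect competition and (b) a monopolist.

Competition: Q = 37; Monopoly: Q = 18.5

Competitive firms price at marginal cost: P = 58, giving Q = 37.
Monopoly sets MR = MC: 206 − 8Q = 58 ⇒ Q = 18.5, P = 206 − 4·18.5 = 132.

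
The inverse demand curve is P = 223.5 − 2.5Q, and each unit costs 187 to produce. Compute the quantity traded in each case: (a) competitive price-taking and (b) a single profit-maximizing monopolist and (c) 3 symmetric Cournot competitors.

Competition: Q = 14.6; Monopoly: Q = 7.3; Cournot: Q = 10.95

Under competition P = MC = 187, so Q = (223.5 − 187)/2.5 = 14.6.
The monopolist equates marginal revenue to marginal cost: 223.5 − 5Q = 187, so Q = 7.3. From demand, P = 205.25.
In a 3-firm Cournot equilibrium, symmetry and the first-order condition give q = (223.5 − 187)/(10) = 3.65. So Q = 10.95 and P = 196.125.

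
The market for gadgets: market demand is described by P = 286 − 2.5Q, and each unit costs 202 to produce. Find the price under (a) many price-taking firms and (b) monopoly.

Competitive firms price at marginal cost: P = 202, giving Q = 33.6.
The monopolist equates marginal revenue to marginal cost: 286 − 5Q = 202, so Q = 16.8. From demand, P = 244.

Competition: P = 202; Monopoly: P = 244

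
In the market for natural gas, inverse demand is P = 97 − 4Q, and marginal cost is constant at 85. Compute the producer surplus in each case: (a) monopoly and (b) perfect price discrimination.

Monopoly: PS = 9; Perfect PD: PS = 18

A monopolist chooses Q where MR = MC. MR = 97 − 8Q; setting this equal to 85 gives Q = 1.5 and P = 91.
PS = (91 − 85)·1.5 = 9.
With perfect price discrimination, output is the efficient level Q = 3 (where demand meets MC), but every buyer pays their willingness to pay: CS = 0 and PS = total surplus.
PS = ½·(97 − 85)·3 = 18.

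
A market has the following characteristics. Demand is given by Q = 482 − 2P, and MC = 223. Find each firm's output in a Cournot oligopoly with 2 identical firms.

Inverting demand: P = 241 − 0.5Q.
With 2 symmetric Cournot firms, each firm's FOC gives 241 − 1.5q = 223, so q = 12, Q = 2·12 = 24, and P = 229.

q_i = 12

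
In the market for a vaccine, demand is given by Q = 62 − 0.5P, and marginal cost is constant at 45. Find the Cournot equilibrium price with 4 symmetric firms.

Inverting demand: P = 124 − 2Q.
In a 4-firm Cournot equilibrium, symmetry and the first-order condition give q = (124 − 45)/(10) = 7.9. So Q = 31.6 and P = 60.8.

P = 60.8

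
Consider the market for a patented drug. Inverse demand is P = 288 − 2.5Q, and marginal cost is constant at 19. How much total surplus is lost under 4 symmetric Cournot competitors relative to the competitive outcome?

Competitive firms price at marginal cost: P = 19, giving Q = 107.6.
Cournot with 4 identical firms: the symmetric best-response condition is 288 − 12.5q = 19. Each firm produces q = 21.52, total output Q = 86.08, price P = 72.8.
DWL is the triangle between Q = 86.08 and Q = 107.6: ½·(107.6 − 86.08)·(72.8 − 19) = 578.888.

DWL = 578.888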